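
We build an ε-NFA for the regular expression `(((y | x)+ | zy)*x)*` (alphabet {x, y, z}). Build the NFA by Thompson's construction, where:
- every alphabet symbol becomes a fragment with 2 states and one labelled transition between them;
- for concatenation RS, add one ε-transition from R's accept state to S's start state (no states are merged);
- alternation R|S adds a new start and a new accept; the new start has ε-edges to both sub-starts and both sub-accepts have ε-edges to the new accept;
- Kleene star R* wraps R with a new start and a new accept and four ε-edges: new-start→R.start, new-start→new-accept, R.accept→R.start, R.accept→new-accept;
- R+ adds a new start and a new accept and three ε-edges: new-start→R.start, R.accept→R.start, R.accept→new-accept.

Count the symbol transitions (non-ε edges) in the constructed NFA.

Building bottom-up:
Each of the 5 symbol leaves contributes exactly 1 symbol transition.
  y | x → 2 symbol transitions
  (y | x)+ → 2 symbol transitions
  zy → 2 symbol transitions
  (y | x)+ | zy → 4 symbol transitions
  ((y | x)+ | zy)* → 4 symbol transitions
  ((y | x)+ | zy)*x → 5 symbol transitions
  (((y | x)+ | zy)*x)* → 5 symbol transitions

5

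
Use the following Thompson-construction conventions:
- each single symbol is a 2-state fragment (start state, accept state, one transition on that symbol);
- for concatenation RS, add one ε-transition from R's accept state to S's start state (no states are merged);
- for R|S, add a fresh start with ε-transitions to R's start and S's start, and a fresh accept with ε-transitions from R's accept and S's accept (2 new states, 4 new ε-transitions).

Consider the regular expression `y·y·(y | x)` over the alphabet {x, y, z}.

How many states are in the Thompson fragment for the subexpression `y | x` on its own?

Fragment for `y | x`:
Each of the 2 symbol leaves contributes a 2-state fragment.
  y | x : 6 states

6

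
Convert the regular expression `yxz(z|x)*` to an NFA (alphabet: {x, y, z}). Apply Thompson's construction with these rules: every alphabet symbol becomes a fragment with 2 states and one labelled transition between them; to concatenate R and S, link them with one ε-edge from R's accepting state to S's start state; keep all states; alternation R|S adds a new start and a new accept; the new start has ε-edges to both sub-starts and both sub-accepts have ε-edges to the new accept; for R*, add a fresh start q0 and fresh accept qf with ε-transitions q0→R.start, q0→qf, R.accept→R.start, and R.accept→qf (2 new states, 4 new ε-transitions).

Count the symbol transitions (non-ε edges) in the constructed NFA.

By structural recursion:
Each of the 5 symbol leaves contributes exactly 1 symbol transition.
  z|x : 2 symbol transitions
  (z|x)* : 2 symbol transitions
  yxz(z|x)* : 5 symbol transitions

5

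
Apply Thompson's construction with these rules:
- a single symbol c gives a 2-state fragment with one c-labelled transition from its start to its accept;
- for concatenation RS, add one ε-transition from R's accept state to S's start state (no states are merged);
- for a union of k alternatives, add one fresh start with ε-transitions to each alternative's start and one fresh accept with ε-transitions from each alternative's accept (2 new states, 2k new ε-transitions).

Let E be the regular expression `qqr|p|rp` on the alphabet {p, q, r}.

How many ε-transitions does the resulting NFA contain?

9

Per subexpression:
Each of the 6 symbol leaves contributes 0 ε-transitions.
  qqr = 2 ε-transitions
  rp = 1 ε-transition
  qqr|p|rp = 9 ε-transitions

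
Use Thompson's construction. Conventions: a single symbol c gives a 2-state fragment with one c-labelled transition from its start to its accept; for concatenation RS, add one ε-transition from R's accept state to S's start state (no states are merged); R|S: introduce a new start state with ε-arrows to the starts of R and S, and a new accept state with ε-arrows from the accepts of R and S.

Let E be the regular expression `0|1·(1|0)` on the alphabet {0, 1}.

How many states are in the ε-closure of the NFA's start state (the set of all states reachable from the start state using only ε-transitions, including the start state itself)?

3

Work bottom-up. For each fragment F, track |ε-closure(F.start)| and whether F's accept lies in that closure (i.e. whether F accepts ε). A single-symbol fragment has closure size 1 and does not accept ε.
  1|0 → C = 1 + 1 + 1 = 3 (the new accept is not ε-reachable since no branch accepts ε)
  1·(1|0) → same as the first factor's closure: C = 1
  0|1·(1|0) → C = 1 + 1 + 1 = 3 (the new accept is not ε-reachable since no branch accepts ε)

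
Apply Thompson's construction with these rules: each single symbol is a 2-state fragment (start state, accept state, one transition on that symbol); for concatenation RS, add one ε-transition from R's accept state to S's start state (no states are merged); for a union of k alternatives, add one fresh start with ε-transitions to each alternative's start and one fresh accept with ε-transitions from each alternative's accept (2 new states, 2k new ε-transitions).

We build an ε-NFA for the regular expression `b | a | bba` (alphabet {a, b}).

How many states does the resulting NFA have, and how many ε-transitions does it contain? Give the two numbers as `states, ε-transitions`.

Per subexpression:
Each of the 5 symbol leaves contributes 2 states and 0 ε-transitions.
  bba → 6 states, 2 ε-transitions
  b | a | bba → 12 states, 8 ε-transitions

12, 8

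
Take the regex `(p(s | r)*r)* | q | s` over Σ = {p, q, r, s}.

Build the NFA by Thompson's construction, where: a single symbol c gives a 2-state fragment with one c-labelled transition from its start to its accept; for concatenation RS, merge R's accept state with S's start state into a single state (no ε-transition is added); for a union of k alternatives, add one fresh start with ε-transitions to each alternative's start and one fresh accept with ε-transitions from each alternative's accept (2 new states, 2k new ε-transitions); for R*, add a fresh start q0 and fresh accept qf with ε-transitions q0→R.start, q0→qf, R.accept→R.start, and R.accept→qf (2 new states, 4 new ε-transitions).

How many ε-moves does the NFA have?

Recursing over subexpressions:
Each of the 6 symbol leaves contributes 0 ε-transitions.
  s | r : 4 ε-transitions
  (s | r)* : 8 ε-transitions
  p(s | r)*r : 8 ε-transitions
  (p(s | r)*r)* : 12 ε-transitions
  (p(s | r)*r)* | q | s : 18 ε-transitions

18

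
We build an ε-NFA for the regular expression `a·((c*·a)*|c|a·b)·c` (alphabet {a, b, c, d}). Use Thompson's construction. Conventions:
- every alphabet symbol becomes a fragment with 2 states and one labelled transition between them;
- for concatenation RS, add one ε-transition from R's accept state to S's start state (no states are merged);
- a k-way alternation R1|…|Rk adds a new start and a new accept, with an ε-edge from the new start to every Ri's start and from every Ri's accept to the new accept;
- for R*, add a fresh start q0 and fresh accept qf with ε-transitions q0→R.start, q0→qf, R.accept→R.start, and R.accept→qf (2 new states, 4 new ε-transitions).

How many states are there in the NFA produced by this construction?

Building bottom-up:
Each of the 7 symbol leaves contributes a 2-state fragment.
  c* = 4 states
  c*·a = 6 states
  (c*·a)* = 8 states
  a·b = 4 states
  (c*·a)*|c|a·b = 16 states
  a·((c*·a)*|c|a·b)·c = 20 states

20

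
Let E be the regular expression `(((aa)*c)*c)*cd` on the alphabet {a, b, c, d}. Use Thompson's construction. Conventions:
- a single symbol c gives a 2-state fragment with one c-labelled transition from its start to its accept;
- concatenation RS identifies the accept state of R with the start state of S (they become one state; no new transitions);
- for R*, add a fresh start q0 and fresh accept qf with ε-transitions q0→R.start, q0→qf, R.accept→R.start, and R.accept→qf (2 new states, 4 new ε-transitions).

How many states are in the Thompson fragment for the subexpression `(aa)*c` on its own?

6

Fragment for `(aa)*c`:
Each of the 3 symbol leaves contributes a 2-state fragment.
  aa = 3 states
  (aa)* = 5 states
  (aa)*c = 6 states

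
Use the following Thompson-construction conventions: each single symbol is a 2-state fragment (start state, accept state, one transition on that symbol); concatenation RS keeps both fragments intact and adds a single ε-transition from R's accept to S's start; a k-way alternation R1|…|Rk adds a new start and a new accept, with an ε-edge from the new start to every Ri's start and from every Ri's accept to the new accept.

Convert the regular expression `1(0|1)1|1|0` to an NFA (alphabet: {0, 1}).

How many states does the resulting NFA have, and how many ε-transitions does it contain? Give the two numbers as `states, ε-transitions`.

Bottom-up over the parse tree:
Each of the 6 symbol leaves contributes 2 states and 0 ε-transitions.
  0|1 → 6 states, 4 ε-transitions
  1(0|1)1 → 10 states, 6 ε-transitions
  1(0|1)1|1|0 → 16 states, 12 ε-transitions

16, 12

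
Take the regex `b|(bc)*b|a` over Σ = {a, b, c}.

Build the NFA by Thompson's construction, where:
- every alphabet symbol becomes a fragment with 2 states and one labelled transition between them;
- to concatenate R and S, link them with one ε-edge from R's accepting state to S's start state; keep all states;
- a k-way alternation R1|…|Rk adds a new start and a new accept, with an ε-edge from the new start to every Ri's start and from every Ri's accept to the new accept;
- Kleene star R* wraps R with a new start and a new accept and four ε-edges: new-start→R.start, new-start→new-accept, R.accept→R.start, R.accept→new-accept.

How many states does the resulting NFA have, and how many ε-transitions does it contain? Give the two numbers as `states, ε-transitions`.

14, 12

Bottom-up over the parse tree:
Each of the 5 symbol leaves contributes 2 states and 0 ε-transitions.
  bc : 4 states, 1 ε-transition
  (bc)* : 6 states, 5 ε-transitions
  (bc)*b : 8 states, 6 ε-transitions
  b|(bc)*b|a : 14 states, 12 ε-transitions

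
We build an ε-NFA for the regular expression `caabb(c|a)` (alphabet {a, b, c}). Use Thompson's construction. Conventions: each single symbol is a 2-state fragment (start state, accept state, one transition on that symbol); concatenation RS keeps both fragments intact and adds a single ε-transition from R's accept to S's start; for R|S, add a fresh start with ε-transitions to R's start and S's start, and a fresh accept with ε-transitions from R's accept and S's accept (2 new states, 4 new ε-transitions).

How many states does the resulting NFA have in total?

16

Per subexpression:
Each of the 7 symbol leaves contributes a 2-state fragment.
  c|a = 6 states
  caabb(c|a) = 16 states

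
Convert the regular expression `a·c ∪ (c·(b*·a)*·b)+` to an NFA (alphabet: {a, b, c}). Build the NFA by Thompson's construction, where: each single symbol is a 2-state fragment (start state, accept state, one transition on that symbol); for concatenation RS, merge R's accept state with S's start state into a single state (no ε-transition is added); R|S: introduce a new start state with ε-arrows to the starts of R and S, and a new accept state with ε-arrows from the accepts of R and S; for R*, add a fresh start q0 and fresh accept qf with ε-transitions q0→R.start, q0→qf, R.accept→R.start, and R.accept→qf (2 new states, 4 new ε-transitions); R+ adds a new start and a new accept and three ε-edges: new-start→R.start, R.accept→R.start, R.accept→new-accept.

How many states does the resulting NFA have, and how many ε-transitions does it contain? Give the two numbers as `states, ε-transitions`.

16, 15

Per subexpression:
Each of the 6 symbol leaves contributes 2 states and 0 ε-transitions.
  a·c — 3 states, 0 ε-transitions
  b* — 4 states, 4 ε-transitions
  b*·a — 5 states, 4 ε-transitions
  (b*·a)* — 7 states, 8 ε-transitions
  c·(b*·a)*·b — 9 states, 8 ε-transitions
  (c·(b*·a)*·b)+ — 11 states, 11 ε-transitions
  a·c ∪ (c·(b*·a)*·b)+ — 16 states, 15 ε-transitions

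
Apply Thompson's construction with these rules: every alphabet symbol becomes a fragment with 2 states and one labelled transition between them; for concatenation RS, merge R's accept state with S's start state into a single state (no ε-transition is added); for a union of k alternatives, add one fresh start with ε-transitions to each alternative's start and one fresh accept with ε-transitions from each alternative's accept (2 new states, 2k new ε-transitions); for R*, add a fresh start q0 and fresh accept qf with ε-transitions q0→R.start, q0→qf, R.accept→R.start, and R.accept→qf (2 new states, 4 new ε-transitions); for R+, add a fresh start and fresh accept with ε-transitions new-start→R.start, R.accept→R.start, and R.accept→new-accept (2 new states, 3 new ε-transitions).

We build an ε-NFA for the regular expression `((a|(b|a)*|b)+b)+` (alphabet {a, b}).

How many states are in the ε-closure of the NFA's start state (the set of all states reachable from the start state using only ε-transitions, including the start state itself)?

Work bottom-up. For each fragment F, track |ε-closure(F.start)| and whether F's accept lies in that closure (i.e. whether F accepts ε). A single-symbol fragment has closure size 1 and does not accept ε.
  b|a : new start ε-reaches every alternative's start; none of them accept ε, so the new accept is not reached: C = 1 + 1 + 1 = 3
  (b|a)* : C = 1 (new start) + 3 (body) + 1 (new accept) = 5
  a|(b|a)*|b : C = 1 (new start) + (1 + 5 + 1) + 1 (new accept, since some branch ε-reaches its own accept) = 9
  (a|(b|a)*|b)+ : C = 1 + 9 + 1 (new accept, reached because the body accepts ε) = 11
  (a|(b|a)*|b)+b : C = 11 + (1−1) = 11 (closure spills across the concat boundary because the left factor accepts ε)
  ((a|(b|a)*|b)+b)+ : C = 1 + 11 = 12 (the body doesn't accept ε, so the new accept is not reached)

12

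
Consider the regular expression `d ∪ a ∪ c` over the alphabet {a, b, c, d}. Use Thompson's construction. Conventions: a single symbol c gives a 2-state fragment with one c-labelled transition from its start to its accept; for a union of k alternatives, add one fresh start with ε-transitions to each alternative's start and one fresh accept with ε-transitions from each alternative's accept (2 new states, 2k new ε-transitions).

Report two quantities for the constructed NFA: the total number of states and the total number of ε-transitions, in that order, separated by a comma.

8, 6

Per subexpression:
Each of the 3 symbol leaves contributes 2 states and 0 ε-transitions.
  d ∪ a ∪ c — 8 states, 6 ε-transitions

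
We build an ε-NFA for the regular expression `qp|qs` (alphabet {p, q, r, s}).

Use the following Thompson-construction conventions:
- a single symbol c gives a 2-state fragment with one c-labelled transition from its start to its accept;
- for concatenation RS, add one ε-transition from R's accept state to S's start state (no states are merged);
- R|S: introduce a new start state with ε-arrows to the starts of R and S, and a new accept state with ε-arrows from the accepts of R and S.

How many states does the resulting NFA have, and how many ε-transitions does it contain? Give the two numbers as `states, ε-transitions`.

10, 6

By structural recursion:
Each of the 4 symbol leaves contributes 2 states and 0 ε-transitions.
  qp — 4 states, 1 ε-transition
  qs — 4 states, 1 ε-transition
  qp|qs — 10 states, 6 ε-transitions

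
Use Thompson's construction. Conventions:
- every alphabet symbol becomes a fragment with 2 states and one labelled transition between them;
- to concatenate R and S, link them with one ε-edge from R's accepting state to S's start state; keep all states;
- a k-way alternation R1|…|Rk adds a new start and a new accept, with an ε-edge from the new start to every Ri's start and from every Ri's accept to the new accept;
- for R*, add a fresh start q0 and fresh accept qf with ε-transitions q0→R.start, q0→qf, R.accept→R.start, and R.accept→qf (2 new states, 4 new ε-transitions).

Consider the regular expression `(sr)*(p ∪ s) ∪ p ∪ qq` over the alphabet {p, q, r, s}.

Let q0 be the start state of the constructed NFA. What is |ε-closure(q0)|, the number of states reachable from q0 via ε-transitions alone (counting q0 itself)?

9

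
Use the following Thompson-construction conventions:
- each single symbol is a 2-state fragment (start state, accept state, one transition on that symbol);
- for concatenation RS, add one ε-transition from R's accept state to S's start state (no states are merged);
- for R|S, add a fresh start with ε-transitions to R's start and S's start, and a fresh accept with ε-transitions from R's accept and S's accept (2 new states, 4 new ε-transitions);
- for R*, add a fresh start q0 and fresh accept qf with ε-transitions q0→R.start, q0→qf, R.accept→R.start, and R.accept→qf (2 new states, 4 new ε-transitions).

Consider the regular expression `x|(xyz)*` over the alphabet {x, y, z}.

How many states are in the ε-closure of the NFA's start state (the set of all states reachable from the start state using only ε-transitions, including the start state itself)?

Compute the ε-closure size of each fragment's start state recursively; a symbol fragment's start has no outgoing ε-edge, so its closure is just itself (size 1).
  xyz : same as the first factor's closure: |closure| = 1
  (xyz)* : the star's fresh start ε-reaches both the body's start and the fresh accept: |closure| = 2 + 1 = 3
  x|(xyz)* : new start ε-reaches every alternative's start; at least one alternative accepts ε, so the union's new accept is reached too: |closure| = 1 + 1 + 3 + 1 = 6

6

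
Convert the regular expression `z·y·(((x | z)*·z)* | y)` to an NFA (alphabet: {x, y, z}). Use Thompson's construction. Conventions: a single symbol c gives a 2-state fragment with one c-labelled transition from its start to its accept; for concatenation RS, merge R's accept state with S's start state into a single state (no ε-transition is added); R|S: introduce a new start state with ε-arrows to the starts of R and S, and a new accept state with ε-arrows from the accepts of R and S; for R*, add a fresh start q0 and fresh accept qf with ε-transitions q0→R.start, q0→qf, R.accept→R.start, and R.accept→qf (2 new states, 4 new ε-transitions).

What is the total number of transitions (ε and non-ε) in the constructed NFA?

By structural recursion:
Each of the 6 symbol leaves contributes 1 transition (1 symbol, 0 ε).
  x | z → 6 transitions (2 symbol, 4 ε)
  (x | z)* → 10 transitions (2 symbol, 8 ε)
  (x | z)*·z → 11 transitions (3 symbol, 8 ε)
  ((x | z)*·z)* → 15 transitions (3 symbol, 12 ε)
  ((x | z)*·z)* | y → 20 transitions (4 symbol, 16 ε)
  z·y·(((x | z)*·z)* | y) → 22 transitions (6 symbol, 16 ε)

22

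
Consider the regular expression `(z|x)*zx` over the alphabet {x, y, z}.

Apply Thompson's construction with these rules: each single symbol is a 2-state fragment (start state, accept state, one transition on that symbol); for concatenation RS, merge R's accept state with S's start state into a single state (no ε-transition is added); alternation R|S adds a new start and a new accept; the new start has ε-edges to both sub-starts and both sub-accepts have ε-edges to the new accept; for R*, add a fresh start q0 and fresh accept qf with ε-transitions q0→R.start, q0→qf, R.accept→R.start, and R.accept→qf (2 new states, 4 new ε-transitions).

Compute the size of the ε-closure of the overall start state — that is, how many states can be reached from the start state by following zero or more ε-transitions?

Work bottom-up. For each fragment F, track |ε-closure(F.start)| and whether F's accept lies in that closure (i.e. whether F accepts ε). A single-symbol fragment has closure size 1 and does not accept ε.
  z|x → C = 1 + 1 + 1 = 3 (the new accept is not ε-reachable since no branch accepts ε)
  (z|x)* → the star's fresh start ε-reaches both the body's start and the fresh accept: C = 2 + 3 = 5
  (z|x)*zx → C = 5 + (1−1) = 5 (closure spills across the concat boundary because the left factor accepts ε)

5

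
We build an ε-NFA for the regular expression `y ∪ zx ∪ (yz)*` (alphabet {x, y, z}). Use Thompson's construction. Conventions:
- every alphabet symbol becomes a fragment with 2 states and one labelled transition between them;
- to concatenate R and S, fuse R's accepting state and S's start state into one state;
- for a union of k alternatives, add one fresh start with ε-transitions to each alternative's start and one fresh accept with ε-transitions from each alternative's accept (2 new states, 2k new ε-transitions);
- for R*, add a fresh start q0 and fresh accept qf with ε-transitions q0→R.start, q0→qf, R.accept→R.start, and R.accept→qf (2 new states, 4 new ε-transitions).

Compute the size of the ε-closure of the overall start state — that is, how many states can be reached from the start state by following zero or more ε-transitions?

7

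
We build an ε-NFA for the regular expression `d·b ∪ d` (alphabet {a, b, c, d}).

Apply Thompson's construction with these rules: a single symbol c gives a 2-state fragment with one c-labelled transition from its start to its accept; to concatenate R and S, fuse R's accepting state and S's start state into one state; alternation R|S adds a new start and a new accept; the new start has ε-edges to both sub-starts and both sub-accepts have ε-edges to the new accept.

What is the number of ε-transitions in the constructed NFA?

Per subexpression:
Each of the 3 symbol leaves contributes 0 ε-transitions.
  d·b = 0 ε-transitions
  d·b ∪ d = 4 ε-transitions

4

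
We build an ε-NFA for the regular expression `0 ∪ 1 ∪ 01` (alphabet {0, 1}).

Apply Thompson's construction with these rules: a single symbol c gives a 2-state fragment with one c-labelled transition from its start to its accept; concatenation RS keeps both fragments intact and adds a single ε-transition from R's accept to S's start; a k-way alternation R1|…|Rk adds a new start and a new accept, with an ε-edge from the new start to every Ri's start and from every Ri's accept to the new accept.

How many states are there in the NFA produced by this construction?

10

Per subexpression:
Each of the 4 symbol leaves contributes a 2-state fragment.
  01 = 4 states
  0 ∪ 1 ∪ 01 = 10 states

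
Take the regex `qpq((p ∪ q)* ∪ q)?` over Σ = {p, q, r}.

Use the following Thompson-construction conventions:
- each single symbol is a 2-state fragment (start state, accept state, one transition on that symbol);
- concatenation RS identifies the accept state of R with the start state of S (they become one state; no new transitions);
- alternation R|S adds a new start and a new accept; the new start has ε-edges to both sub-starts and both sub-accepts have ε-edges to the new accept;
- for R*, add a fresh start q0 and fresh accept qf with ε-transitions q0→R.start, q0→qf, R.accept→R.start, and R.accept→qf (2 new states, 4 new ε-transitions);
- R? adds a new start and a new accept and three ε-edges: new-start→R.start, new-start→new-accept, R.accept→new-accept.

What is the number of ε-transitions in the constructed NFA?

By structural recursion:
Each of the 6 symbol leaves contributes 0 ε-transitions.
  p ∪ q — 4 ε-transitions
  (p ∪ q)* — 8 ε-transitions
  (p ∪ q)* ∪ q — 12 ε-transitions
  ((p ∪ q)* ∪ q)? — 15 ε-transitions
  qpq((p ∪ q)* ∪ q)? — 15 ε-transitions

15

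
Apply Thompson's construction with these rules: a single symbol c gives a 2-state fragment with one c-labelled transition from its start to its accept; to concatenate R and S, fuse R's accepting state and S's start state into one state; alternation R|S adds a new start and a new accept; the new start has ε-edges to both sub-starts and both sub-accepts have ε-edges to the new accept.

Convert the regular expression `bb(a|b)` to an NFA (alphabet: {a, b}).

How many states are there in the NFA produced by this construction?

8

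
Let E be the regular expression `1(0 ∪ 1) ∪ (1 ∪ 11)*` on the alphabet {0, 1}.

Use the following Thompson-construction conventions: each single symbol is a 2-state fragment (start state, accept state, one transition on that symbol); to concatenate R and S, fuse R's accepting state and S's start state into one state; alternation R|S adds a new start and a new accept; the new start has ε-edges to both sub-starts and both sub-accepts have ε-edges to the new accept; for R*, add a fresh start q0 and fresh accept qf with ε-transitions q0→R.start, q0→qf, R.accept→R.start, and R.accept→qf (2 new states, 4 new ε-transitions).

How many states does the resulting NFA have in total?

18

Bottom-up over the parse tree:
Each of the 6 symbol leaves contributes a 2-state fragment.
  0 ∪ 1 : 6 states
  1(0 ∪ 1) : 7 states
  11 : 3 states
  1 ∪ 11 : 7 states
  (1 ∪ 11)* : 9 states
  1(0 ∪ 1) ∪ (1 ∪ 11)* : 18 states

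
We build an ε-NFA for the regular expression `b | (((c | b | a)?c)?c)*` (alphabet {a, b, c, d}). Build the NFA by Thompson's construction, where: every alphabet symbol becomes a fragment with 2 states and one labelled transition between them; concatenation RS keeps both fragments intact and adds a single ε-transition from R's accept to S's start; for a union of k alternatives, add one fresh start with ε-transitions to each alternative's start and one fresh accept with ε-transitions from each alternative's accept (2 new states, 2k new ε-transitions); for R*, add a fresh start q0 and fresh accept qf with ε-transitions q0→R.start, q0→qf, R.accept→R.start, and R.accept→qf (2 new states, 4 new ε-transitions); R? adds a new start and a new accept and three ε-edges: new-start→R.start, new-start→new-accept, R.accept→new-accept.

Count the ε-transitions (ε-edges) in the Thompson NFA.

Bottom-up over the parse tree:
Each of the 6 symbol leaves contributes 0 ε-transitions.
  c | b | a → 6 ε-transitions
  (c | b | a)? → 9 ε-transitions
  (c | b | a)?c → 10 ε-transitions
  ((c | b | a)?c)? → 13 ε-transitions
  ((c | b | a)?c)?c → 14 ε-transitions
  (((c | b | a)?c)?c)* → 18 ε-transitions
  b | (((c | b | a)?c)?c)* → 22 ε-transitions

22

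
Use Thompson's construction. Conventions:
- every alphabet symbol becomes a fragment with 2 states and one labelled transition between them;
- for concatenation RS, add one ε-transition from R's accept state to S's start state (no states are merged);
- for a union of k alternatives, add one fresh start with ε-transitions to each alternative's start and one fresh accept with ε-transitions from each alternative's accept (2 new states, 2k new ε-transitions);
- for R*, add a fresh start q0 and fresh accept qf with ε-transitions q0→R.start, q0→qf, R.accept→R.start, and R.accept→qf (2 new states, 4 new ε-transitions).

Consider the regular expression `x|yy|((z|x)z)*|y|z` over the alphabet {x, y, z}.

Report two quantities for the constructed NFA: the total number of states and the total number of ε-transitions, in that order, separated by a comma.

22, 20

Building bottom-up:
Each of the 8 symbol leaves contributes 2 states and 0 ε-transitions.
  yy — 4 states, 1 ε-transition
  z|x — 6 states, 4 ε-transitions
  (z|x)z — 8 states, 5 ε-transitions
  ((z|x)z)* — 10 states, 9 ε-transitions
  x|yy|((z|x)z)*|y|z — 22 states, 20 ε-transitions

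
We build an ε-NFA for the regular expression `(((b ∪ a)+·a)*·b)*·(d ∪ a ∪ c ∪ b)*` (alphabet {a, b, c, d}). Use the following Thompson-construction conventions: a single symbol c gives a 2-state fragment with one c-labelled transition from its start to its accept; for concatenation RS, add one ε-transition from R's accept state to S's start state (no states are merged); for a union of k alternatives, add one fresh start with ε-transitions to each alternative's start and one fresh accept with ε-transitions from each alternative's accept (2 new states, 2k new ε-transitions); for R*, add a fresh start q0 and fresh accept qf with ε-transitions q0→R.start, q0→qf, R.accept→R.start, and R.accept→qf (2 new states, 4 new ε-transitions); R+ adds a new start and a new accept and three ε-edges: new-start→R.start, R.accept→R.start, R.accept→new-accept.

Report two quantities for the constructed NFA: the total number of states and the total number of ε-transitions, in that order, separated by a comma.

Recursing over subexpressions:
Each of the 8 symbol leaves contributes 2 states and 0 ε-transitions.
  b ∪ a : 6 states, 4 ε-transitions
  (b ∪ a)+ : 8 states, 7 ε-transitions
  (b ∪ a)+·a : 10 states, 8 ε-transitions
  ((b ∪ a)+·a)* : 12 states, 12 ε-transitions
  ((b ∪ a)+·a)*·b : 14 states, 13 ε-transitions
  (((b ∪ a)+·a)*·b)* : 16 states, 17 ε-transitions
  d ∪ a ∪ c ∪ b : 10 states, 8 ε-transitions
  (d ∪ a ∪ c ∪ b)* : 12 states, 12 ε-transitions
  (((b ∪ a)+·a)*·b)*·(d ∪ a ∪ c ∪ b)* : 28 states, 30 ε-transitions

28, 30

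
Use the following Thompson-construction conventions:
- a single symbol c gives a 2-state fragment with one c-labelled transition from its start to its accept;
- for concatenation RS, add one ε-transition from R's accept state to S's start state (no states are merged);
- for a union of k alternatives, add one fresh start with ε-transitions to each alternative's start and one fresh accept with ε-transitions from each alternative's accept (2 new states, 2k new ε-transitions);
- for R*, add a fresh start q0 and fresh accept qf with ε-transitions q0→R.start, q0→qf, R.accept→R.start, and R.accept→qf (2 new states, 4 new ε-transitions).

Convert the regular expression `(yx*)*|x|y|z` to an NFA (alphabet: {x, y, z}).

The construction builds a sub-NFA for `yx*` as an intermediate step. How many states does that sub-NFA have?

6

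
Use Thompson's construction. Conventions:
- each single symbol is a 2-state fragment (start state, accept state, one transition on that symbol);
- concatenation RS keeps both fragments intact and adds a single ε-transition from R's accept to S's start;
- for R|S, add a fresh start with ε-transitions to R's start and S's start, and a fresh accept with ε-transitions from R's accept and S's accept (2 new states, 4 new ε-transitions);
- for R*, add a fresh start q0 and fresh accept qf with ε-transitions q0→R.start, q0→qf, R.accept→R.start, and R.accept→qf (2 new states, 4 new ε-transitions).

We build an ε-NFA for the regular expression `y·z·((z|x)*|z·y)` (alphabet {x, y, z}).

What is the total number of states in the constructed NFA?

Building bottom-up:
Each of the 6 symbol leaves contributes a 2-state fragment.
  z|x = 6 states
  (z|x)* = 8 states
  z·y = 4 states
  (z|x)*|z·y = 14 states
  y·z·((z|x)*|z·y) = 18 states

18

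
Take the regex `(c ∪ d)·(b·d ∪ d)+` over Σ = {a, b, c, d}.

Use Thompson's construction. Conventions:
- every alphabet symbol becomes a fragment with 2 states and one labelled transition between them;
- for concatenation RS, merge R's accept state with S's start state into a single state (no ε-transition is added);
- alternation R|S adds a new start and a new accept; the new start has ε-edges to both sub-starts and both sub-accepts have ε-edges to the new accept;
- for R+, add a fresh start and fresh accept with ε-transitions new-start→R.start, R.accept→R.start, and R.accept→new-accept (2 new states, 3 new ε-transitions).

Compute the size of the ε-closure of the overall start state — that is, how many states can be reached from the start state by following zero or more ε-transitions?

Compute the ε-closure size of each fragment's start state recursively; a symbol fragment's start has no outgoing ε-edge, so its closure is just itself (size 1).
  c ∪ d → new start ε-reaches every alternative's start; none of them accept ε, so the new accept is not reached: |closure| = 1 + 1 + 1 = 3
  b·d → same as the first factor's closure: |closure| = 1
  b·d ∪ d → |closure| = 1 + 1 + 1 = 3 (the new accept is not ε-reachable since no branch accepts ε)
  (b·d ∪ d)+ → |closure| = 1 + 3 = 4 (the body doesn't accept ε, so the new accept is not reached)
  (c ∪ d)·(b·d ∪ d)+ → same as the first factor's closure: |closure| = 3

3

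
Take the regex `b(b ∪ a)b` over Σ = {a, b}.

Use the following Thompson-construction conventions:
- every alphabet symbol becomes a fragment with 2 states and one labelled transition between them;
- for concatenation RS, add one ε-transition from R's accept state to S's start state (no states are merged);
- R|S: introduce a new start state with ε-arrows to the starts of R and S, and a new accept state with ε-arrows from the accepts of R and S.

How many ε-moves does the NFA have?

6

Recursing over subexpressions:
Each of the 4 symbol leaves contributes 0 ε-transitions.
  b ∪ a → 4 ε-transitions
  b(b ∪ a)b → 6 ε-transitions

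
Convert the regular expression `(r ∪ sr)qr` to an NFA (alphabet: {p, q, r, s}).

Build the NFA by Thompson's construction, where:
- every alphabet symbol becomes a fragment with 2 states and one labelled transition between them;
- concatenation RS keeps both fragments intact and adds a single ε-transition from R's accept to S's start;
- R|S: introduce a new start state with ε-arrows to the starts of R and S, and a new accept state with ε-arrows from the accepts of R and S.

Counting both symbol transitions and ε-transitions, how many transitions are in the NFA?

By structural recursion:
Each of the 5 symbol leaves contributes 1 transition (1 symbol, 0 ε).
  sr = 3 transitions (2 symbol, 1 ε)
  r ∪ sr = 8 transitions (3 symbol, 5 ε)
  (r ∪ sr)qr = 12 transitions (5 symbol, 7 ε)

12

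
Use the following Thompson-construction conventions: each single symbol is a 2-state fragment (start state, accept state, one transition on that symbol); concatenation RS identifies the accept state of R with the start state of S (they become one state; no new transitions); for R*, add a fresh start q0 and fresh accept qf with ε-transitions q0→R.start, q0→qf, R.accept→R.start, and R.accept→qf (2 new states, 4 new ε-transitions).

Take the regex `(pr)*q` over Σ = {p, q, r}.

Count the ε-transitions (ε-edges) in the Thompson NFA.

4

By structural recursion:
Each of the 3 symbol leaves contributes 0 ε-transitions.
  pr = 0 ε-transitions
  (pr)* = 4 ε-transitions
  (pr)*q = 4 ε-transitions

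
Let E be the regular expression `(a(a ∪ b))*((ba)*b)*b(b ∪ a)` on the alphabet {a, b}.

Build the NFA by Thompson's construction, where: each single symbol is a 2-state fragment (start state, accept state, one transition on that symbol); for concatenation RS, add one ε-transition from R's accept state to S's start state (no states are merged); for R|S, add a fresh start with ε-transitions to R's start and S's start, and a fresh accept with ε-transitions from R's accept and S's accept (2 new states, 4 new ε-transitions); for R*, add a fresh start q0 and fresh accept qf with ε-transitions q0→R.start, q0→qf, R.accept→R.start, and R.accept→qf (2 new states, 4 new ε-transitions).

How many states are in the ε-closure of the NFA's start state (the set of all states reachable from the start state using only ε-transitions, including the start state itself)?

10

Let C(F) = |ε-closure(F.start)| within fragment F, and note whether F accepts ε. Symbol fragments have C = 1 and do not accept ε. Then:
  a ∪ b : new start ε-reaches every alternative's start; none of them accept ε, so the new accept is not reached: C = 1 + 1 + 1 = 3
  a(a ∪ b) : C equals the left operand's closure size = 1 (its accept is not ε-reachable, so the closure stops there)
  (a(a ∪ b))* : the star's fresh start ε-reaches both the body's start and the fresh accept: C = 2 + 1 = 3
  ba : C equals the left operand's closure size = 1 (its accept is not ε-reachable, so the closure stops there)
  (ba)* : the star's fresh start ε-reaches both the body's start and the fresh accept: C = 2 + 1 = 3
  (ba)*b : C = 3 + 1 = 4 (closure spills across the concat boundary because the left factor accepts ε)
  ((ba)*b)* : the star's fresh start ε-reaches both the body's start and the fresh accept: C = 2 + 4 = 6
  b ∪ a : C = 1 + 1 + 1 = 3 (the new accept is not ε-reachable since no branch accepts ε)
  (a(a ∪ b))*((ba)*b)*b(b ∪ a) : C = 3 + 6 + 1 = 10 (closure spills across the concat boundary because the left factor accepts ε)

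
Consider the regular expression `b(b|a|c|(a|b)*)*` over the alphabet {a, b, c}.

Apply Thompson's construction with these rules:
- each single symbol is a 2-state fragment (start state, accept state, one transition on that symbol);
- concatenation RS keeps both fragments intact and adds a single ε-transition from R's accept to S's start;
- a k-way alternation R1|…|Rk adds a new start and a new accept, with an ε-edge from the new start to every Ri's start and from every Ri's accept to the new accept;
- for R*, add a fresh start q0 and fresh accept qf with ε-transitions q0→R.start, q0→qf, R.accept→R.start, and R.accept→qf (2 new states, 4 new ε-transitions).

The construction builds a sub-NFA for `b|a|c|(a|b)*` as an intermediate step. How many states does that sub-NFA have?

16

Fragment for `b|a|c|(a|b)*`:
Each of the 5 symbol leaves contributes a 2-state fragment.
  a|b — 6 states
  (a|b)* — 8 states
  b|a|c|(a|b)* — 16 states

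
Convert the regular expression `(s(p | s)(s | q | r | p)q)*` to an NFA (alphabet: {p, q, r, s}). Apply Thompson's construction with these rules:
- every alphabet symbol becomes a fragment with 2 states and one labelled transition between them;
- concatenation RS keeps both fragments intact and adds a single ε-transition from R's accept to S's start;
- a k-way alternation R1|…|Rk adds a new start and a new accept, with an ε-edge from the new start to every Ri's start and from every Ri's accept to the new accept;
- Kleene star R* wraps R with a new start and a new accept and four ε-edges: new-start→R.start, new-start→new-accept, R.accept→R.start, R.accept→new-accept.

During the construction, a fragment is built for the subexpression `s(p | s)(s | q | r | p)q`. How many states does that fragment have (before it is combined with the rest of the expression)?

20

Fragment for `s(p | s)(s | q | r | p)q`:
Each of the 8 symbol leaves contributes a 2-state fragment.
  p | s → 6 states
  s | q | r | p → 10 states
  s(p | s)(s | q | r | p)q → 20 states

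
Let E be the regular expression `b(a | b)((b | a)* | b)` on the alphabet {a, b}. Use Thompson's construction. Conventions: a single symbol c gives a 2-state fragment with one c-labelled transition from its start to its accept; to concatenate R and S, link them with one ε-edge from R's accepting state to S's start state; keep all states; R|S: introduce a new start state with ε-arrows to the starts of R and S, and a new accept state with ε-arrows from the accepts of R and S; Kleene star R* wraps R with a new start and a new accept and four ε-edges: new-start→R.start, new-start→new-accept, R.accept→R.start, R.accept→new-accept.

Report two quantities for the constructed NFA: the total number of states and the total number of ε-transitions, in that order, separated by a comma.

20, 18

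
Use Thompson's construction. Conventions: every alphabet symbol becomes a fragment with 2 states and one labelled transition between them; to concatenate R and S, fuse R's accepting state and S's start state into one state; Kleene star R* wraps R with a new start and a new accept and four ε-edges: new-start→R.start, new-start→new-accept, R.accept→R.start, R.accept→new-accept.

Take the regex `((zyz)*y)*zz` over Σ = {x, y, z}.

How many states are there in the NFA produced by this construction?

11

Bottom-up over the parse tree:
Each of the 6 symbol leaves contributes a 2-state fragment.
  zyz : 4 states
  (zyz)* : 6 states
  (zyz)*y : 7 states
  ((zyz)*y)* : 9 states
  ((zyz)*y)*zz : 11 states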